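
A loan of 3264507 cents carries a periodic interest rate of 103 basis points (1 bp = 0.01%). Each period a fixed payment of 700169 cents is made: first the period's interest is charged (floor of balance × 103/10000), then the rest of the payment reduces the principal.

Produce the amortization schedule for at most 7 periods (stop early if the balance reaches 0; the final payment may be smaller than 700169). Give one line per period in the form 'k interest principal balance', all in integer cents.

1 33624 666545 2597962
2 26759 673410 1924552
3 19822 680347 1244205
4 12815 687354 556851
5 5735 556851 0

1. interest=⌊3264507·103/10000⌋=33624; principal=700169-33624=666545; balance=3264507-666545=2597962
2. interest=⌊2597962·103/10000⌋=26759; principal=700169-26759=673410; balance=2597962-673410=1924552
3. interest=⌊1924552·103/10000⌋=19822; principal=700169-19822=680347; balance=1924552-680347=1244205
4. interest=⌊1244205·103/10000⌋=12815; principal=700169-12815=687354; balance=1244205-687354=556851
5. interest=⌊556851·103/10000⌋=5735; principal=min(700169-5735,556851)=556851; balance=556851-556851=0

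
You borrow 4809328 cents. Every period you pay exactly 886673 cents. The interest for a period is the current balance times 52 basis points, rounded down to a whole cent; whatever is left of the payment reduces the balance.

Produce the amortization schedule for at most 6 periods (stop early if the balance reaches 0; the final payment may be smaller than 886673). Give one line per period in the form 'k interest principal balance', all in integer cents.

1 25008 861665 3947663
2 20527 866146 3081517
3 16023 870650 2210867
4 11496 875177 1335690
5 6945 879728 455962
6 2371 455962 0

1. interest=⌊4809328·52/10000⌋=25008; principal=886673-25008=861665; balance=4809328-861665=3947663
2. interest=⌊3947663·52/10000⌋=20527; principal=886673-20527=866146; balance=3947663-866146=3081517
3. interest=⌊3081517·52/10000⌋=16023; principal=886673-16023=870650; balance=3081517-870650=2210867
4. interest=⌊2210867·52/10000⌋=11496; principal=886673-11496=875177; balance=2210867-875177=1335690
5. interest=⌊1335690·52/10000⌋=6945; principal=886673-6945=879728; balance=1335690-879728=455962
6. interest=⌊455962·52/10000⌋=2371; principal=min(886673-2371,455962)=455962; balance=455962-455962=0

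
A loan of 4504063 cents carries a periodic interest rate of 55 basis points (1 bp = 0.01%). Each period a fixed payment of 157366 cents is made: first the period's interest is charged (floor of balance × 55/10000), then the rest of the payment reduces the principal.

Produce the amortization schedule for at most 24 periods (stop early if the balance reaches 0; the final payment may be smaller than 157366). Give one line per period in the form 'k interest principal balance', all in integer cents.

1. interest=⌊4504063·55/10000⌋=24772; principal=157366-24772=132594; balance=4504063-132594=4371469
2. interest=⌊4371469·55/10000⌋=24043; principal=157366-24043=133323; balance=4371469-133323=4238146
3. interest=⌊4238146·55/10000⌋=23309; principal=157366-23309=134057; balance=4238146-134057=4104089
4. interest=⌊4104089·55/10000⌋=22572; principal=157366-22572=134794; balance=4104089-134794=3969295
5. interest=⌊3969295·55/10000⌋=21831; principal=157366-21831=135535; balance=3969295-135535=3833760
6. interest=⌊3833760·55/10000⌋=21085; principal=157366-21085=136281; balance=3833760-136281=3697479
7. interest=⌊3697479·55/10000⌋=20336; principal=157366-20336=137030; balance=3697479-137030=3560449
8. interest=⌊3560449·55/10000⌋=19582; principal=157366-19582=137784; balance=3560449-137784=3422665
9. interest=⌊3422665·55/10000⌋=18824; principal=157366-18824=138542; balance=3422665-138542=3284123
10. interest=⌊3284123·55/10000⌋=18062; principal=157366-18062=139304; balance=3284123-139304=3144819
11. interest=⌊3144819·55/10000⌋=17296; principal=157366-17296=140070; balance=3144819-140070=3004749
12. interest=⌊3004749·55/10000⌋=16526; principal=157366-16526=140840; balance=3004749-140840=2863909
13. interest=⌊2863909·55/10000⌋=15751; principal=157366-15751=141615; balance=2863909-141615=2722294
14. interest=⌊2722294·55/10000⌋=14972; principal=157366-14972=142394; balance=2722294-142394=2579900
15. interest=⌊2579900·55/10000⌋=14189; principal=157366-14189=143177; balance=2579900-143177=2436723
16. interest=⌊2436723·55/10000⌋=13401; principal=157366-13401=143965; balance=2436723-143965=2292758
17. interest=⌊2292758·55/10000⌋=12610; principal=157366-12610=144756; balance=2292758-144756=2148002
18. interest=⌊2148002·55/10000⌋=11814; principal=157366-11814=145552; balance=2148002-145552=2002450
19. interest=⌊2002450·55/10000⌋=11013; principal=157366-11013=146353; balance=2002450-146353=1856097
20. interest=⌊1856097·55/10000⌋=10208; principal=157366-10208=147158; balance=1856097-147158=1708939
21. interest=⌊1708939·55/10000⌋=9399; principal=157366-9399=147967; balance=1708939-147967=1560972
22. interest=⌊1560972·55/10000⌋=8585; principal=157366-8585=148781; balance=1560972-148781=1412191
23. interest=⌊1412191·55/10000⌋=7767; principal=157366-7767=149599; balance=1412191-149599=1262592
24. interest=⌊1262592·55/10000⌋=6944; principal=157366-6944=150422; balance=1262592-150422=1112170

1 24772 132594 4371469
2 24043 133323 4238146
3 23309 134057 4104089
4 22572 134794 3969295
5 21831 135535 3833760
6 21085 136281 3697479
7 20336 137030 3560449
8 19582 137784 3422665
9 18824 138542 3284123
10 18062 139304 3144819
11 17296 140070 3004749
12 16526 140840 2863909
13 15751 141615 2722294
14 14972 142394 2579900
15 14189 143177 2436723
16 13401 143965 2292758
17 12610 144756 2148002
18 11814 145552 2002450
19 11013 146353 1856097
20 10208 147158 1708939
21 9399 147967 1560972
22 8585 148781 1412191
23 7767 149599 1262592
24 6944 150422 1112170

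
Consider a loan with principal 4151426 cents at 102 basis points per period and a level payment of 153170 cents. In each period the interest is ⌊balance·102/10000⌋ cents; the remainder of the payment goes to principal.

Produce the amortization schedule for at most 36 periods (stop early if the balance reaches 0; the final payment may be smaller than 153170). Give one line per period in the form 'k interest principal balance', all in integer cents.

1. interest=⌊4151426·102/10000⌋=42344; principal=153170-42344=110826; balance=4151426-110826=4040600
2. interest=⌊4040600·102/10000⌋=41214; principal=153170-41214=111956; balance=4040600-111956=3928644
3. interest=⌊3928644·102/10000⌋=40072; principal=153170-40072=113098; balance=3928644-113098=3815546
4. interest=⌊3815546·102/10000⌋=38918; principal=153170-38918=114252; balance=3815546-114252=3701294
5. interest=⌊3701294·102/10000⌋=37753; principal=153170-37753=115417; balance=3701294-115417=3585877
6. interest=⌊3585877·102/10000⌋=36575; principal=153170-36575=116595; balance=3585877-116595=3469282
7. interest=⌊3469282·102/10000⌋=35386; principal=153170-35386=117784; balance=3469282-117784=3351498
8. interest=⌊3351498·102/10000⌋=34185; principal=153170-34185=118985; balance=3351498-118985=3232513
9. interest=⌊3232513·102/10000⌋=32971; principal=153170-32971=120199; balance=3232513-120199=3112314
10. interest=⌊3112314·102/10000⌋=31745; principal=153170-31745=121425; balance=3112314-121425=2990889
11. interest=⌊2990889·102/10000⌋=30507; principal=153170-30507=122663; balance=2990889-122663=2868226
12. interest=⌊2868226·102/10000⌋=29255; principal=153170-29255=123915; balance=2868226-123915=2744311
13. interest=⌊2744311·102/10000⌋=27991; principal=153170-27991=125179; balance=2744311-125179=2619132
14. interest=⌊2619132·102/10000⌋=26715; principal=153170-26715=126455; balance=2619132-126455=2492677
15. interest=⌊2492677·102/10000⌋=25425; principal=153170-25425=127745; balance=2492677-127745=2364932
16. interest=⌊2364932·102/10000⌋=24122; principal=153170-24122=129048; balance=2364932-129048=2235884
17. interest=⌊2235884·102/10000⌋=22806; principal=153170-22806=130364; balance=2235884-130364=2105520
18. interest=⌊2105520·102/10000⌋=21476; principal=153170-21476=131694; balance=2105520-131694=1973826
19. interest=⌊1973826·102/10000⌋=20133; principal=153170-20133=133037; balance=1973826-133037=1840789
20. interest=⌊1840789·102/10000⌋=18776; principal=153170-18776=134394; balance=1840789-134394=1706395
21. interest=⌊1706395·102/10000⌋=17405; principal=153170-17405=135765; balance=1706395-135765=1570630
22. interest=⌊1570630·102/10000⌋=16020; principal=153170-16020=137150; balance=1570630-137150=1433480
23. interest=⌊1433480·102/10000⌋=14621; principal=153170-14621=138549; balance=1433480-138549=1294931
24. interest=⌊1294931·102/10000⌋=13208; principal=153170-13208=139962; balance=1294931-139962=1154969
25. interest=⌊1154969·102/10000⌋=11780; principal=153170-11780=141390; balance=1154969-141390=1013579
26. interest=⌊1013579·102/10000⌋=10338; principal=153170-10338=142832; balance=1013579-142832=870747
27. interest=⌊870747·102/10000⌋=8881; principal=153170-8881=144289; balance=870747-144289=726458
28. interest=⌊726458·102/10000⌋=7409; principal=153170-7409=145761; balance=726458-145761=580697
29. interest=⌊580697·102/10000⌋=5923; principal=153170-5923=147247; balance=580697-147247=433450
30. interest=⌊433450·102/10000⌋=4421; principal=153170-4421=148749; balance=433450-148749=284701
31. interest=⌊284701·102/10000⌋=2903; principal=153170-2903=150267; balance=284701-150267=134434
32. interest=⌊134434·102/10000⌋=1371; principal=min(153170-1371,134434)=134434; balance=134434-134434=0

1 42344 110826 4040600
2 41214 111956 3928644
3 40072 113098 3815546
4 38918 114252 3701294
5 37753 115417 3585877
6 36575 116595 3469282
7 35386 117784 3351498
8 34185 118985 3232513
9 32971 120199 3112314
10 31745 121425 2990889
11 30507 122663 2868226
12 29255 123915 2744311
13 27991 125179 2619132
14 26715 126455 2492677
15 25425 127745 2364932
16 24122 129048 2235884
17 22806 130364 2105520
18 21476 131694 1973826
19 20133 133037 1840789
20 18776 134394 1706395
21 17405 135765 1570630
22 16020 137150 1433480
23 14621 138549 1294931
24 13208 139962 1154969
25 11780 141390 1013579
26 10338 142832 870747
27 8881 144289 726458
28 7409 145761 580697
29 5923 147247 433450
30 4421 148749 284701
31 2903 150267 134434
32 1371 134434 0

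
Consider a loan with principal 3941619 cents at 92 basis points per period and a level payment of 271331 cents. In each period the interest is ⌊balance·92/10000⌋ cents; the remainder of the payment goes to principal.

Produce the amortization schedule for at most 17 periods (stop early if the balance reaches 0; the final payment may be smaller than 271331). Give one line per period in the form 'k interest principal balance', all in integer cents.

1. interest=⌊3941619·92/10000⌋=36262; principal=271331-36262=235069; balance=3941619-235069=3706550
2. interest=⌊3706550·92/10000⌋=34100; principal=271331-34100=237231; balance=3706550-237231=3469319
3. interest=⌊3469319·92/10000⌋=31917; principal=271331-31917=239414; balance=3469319-239414=3229905
4. interest=⌊3229905·92/10000⌋=29715; principal=271331-29715=241616; balance=3229905-241616=2988289
5. interest=⌊2988289·92/10000⌋=27492; principal=271331-27492=243839; balance=2988289-243839=2744450
6. interest=⌊2744450·92/10000⌋=25248; principal=271331-25248=246083; balance=2744450-246083=2498367
7. interest=⌊2498367·92/10000⌋=22984; principal=271331-22984=248347; balance=2498367-248347=2250020
8. interest=⌊2250020·92/10000⌋=20700; principal=271331-20700=250631; balance=2250020-250631=1999389
9. interest=⌊1999389·92/10000⌋=18394; principal=271331-18394=252937; balance=1999389-252937=1746452
10. interest=⌊1746452·92/10000⌋=16067; principal=271331-16067=255264; balance=1746452-255264=1491188
11. interest=⌊1491188·92/10000⌋=13718; principal=271331-13718=257613; balance=1491188-257613=1233575
12. interest=⌊1233575·92/10000⌋=11348; principal=271331-11348=259983; balance=1233575-259983=973592
13. interest=⌊973592·92/10000⌋=8957; principal=271331-8957=262374; balance=973592-262374=711218
14. interest=⌊711218·92/10000⌋=6543; principal=271331-6543=264788; balance=711218-264788=446430
15. interest=⌊446430·92/10000⌋=4107; principal=271331-4107=267224; balance=446430-267224=179206
16. interest=⌊179206·92/10000⌋=1648; principal=min(271331-1648,179206)=179206; balance=179206-179206=0

1 36262 235069 3706550
2 34100 237231 3469319
3 31917 239414 3229905
4 29715 241616 2988289
5 27492 243839 2744450
6 25248 246083 2498367
7 22984 248347 2250020
8 20700 250631 1999389
9 18394 252937 1746452
10 16067 255264 1491188
11 13718 257613 1233575
12 11348 259983 973592
13 8957 262374 711218
14 6543 264788 446430
15 4107 267224 179206
16 1648 179206 0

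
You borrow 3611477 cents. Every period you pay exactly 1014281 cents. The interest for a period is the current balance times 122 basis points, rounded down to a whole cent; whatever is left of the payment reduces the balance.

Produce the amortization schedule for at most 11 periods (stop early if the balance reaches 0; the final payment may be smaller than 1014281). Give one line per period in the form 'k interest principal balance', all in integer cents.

1 44060 970221 2641256
2 32223 982058 1659198
3 20242 994039 665159
4 8114 665159 0

1. interest=⌊3611477·122/10000⌋=44060; principal=1014281-44060=970221; balance=3611477-970221=2641256
2. interest=⌊2641256·122/10000⌋=32223; principal=1014281-32223=982058; balance=2641256-982058=1659198
3. interest=⌊1659198·122/10000⌋=20242; principal=1014281-20242=994039; balance=1659198-994039=665159
4. interest=⌊665159·122/10000⌋=8114; principal=min(1014281-8114,665159)=665159; balance=665159-665159=0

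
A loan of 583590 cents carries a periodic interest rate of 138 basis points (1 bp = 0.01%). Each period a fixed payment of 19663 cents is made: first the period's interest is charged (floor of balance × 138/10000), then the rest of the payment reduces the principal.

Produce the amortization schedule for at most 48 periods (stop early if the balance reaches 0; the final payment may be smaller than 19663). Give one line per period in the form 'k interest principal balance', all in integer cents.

1. interest=⌊583590·138/10000⌋=8053; principal=19663-8053=11610; balance=583590-11610=571980
2. interest=⌊571980·138/10000⌋=7893; principal=19663-7893=11770; balance=571980-11770=560210
3. interest=⌊560210·138/10000⌋=7730; principal=19663-7730=11933; balance=560210-11933=548277
4. interest=⌊548277·138/10000⌋=7566; principal=19663-7566=12097; balance=548277-12097=536180
5. interest=⌊536180·138/10000⌋=7399; principal=19663-7399=12264; balance=536180-12264=523916
6. interest=⌊523916·138/10000⌋=7230; principal=19663-7230=12433; balance=523916-12433=511483
7. interest=⌊511483·138/10000⌋=7058; principal=19663-7058=12605; balance=511483-12605=498878
8. interest=⌊498878·138/10000⌋=6884; principal=19663-6884=12779; balance=498878-12779=486099
9. interest=⌊486099·138/10000⌋=6708; principal=19663-6708=12955; balance=486099-12955=473144
10. interest=⌊473144·138/10000⌋=6529; principal=19663-6529=13134; balance=473144-13134=460010
11. interest=⌊460010·138/10000⌋=6348; principal=19663-6348=13315; balance=460010-13315=446695
12. interest=⌊446695·138/10000⌋=6164; principal=19663-6164=13499; balance=446695-13499=433196
13. interest=⌊433196·138/10000⌋=5978; principal=19663-5978=13685; balance=433196-13685=419511
14. interest=⌊419511·138/10000⌋=5789; principal=19663-5789=13874; balance=419511-13874=405637
15. interest=⌊405637·138/10000⌋=5597; principal=19663-5597=14066; balance=405637-14066=391571
16. interest=⌊391571·138/10000⌋=5403; principal=19663-5403=14260; balance=391571-14260=377311
17. interest=⌊377311·138/10000⌋=5206; principal=19663-5206=14457; balance=377311-14457=362854
18. interest=⌊362854·138/10000⌋=5007; principal=19663-5007=14656; balance=362854-14656=348198
19. interest=⌊348198·138/10000⌋=4805; principal=19663-4805=14858; balance=348198-14858=333340
20. interest=⌊333340·138/10000⌋=4600; principal=19663-4600=15063; balance=333340-15063=318277
21. interest=⌊318277·138/10000⌋=4392; principal=19663-4392=15271; balance=318277-15271=303006
22. interest=⌊303006·138/10000⌋=4181; principal=19663-4181=15482; balance=303006-15482=287524
23. interest=⌊287524·138/10000⌋=3967; principal=19663-3967=15696; balance=287524-15696=271828
24. interest=⌊271828·138/10000⌋=3751; principal=19663-3751=15912; balance=271828-15912=255916
25. interest=⌊255916·138/10000⌋=3531; principal=19663-3531=16132; balance=255916-16132=239784
26. interest=⌊239784·138/10000⌋=3309; principal=19663-3309=16354; balance=239784-16354=223430
27. interest=⌊223430·138/10000⌋=3083; principal=19663-3083=16580; balance=223430-16580=206850
28. interest=⌊206850·138/10000⌋=2854; principal=19663-2854=16809; balance=206850-16809=190041
29. interest=⌊190041·138/10000⌋=2622; principal=19663-2622=17041; balance=190041-17041=173000
30. interest=⌊173000·138/10000⌋=2387; principal=19663-2387=17276; balance=173000-17276=155724
31. interest=⌊155724·138/10000⌋=2148; principal=19663-2148=17515; balance=155724-17515=138209
32. interest=⌊138209·138/10000⌋=1907; principal=19663-1907=17756; balance=138209-17756=120453
33. interest=⌊120453·138/10000⌋=1662; principal=19663-1662=18001; balance=120453-18001=102452
34. interest=⌊102452·138/10000⌋=1413; principal=19663-1413=18250; balance=102452-18250=84202
35. interest=⌊84202·138/10000⌋=1161; principal=19663-1161=18502; balance=84202-18502=65700
36. interest=⌊65700·138/10000⌋=906; principal=19663-906=18757; balance=65700-18757=46943
37. interest=⌊46943·138/10000⌋=647; principal=19663-647=19016; balance=46943-19016=27927
38. interest=⌊27927·138/10000⌋=385; principal=19663-385=19278; balance=27927-19278=8649
39. interest=⌊8649·138/10000⌋=119; principal=min(19663-119,8649)=8649; balance=8649-8649=0

1 8053 11610 571980
2 7893 11770 560210
3 7730 11933 548277
4 7566 12097 536180
5 7399 12264 523916
6 7230 12433 511483
7 7058 12605 498878
8 6884 12779 486099
9 6708 12955 473144
10 6529 13134 460010
11 6348 13315 446695
12 6164 13499 433196
13 5978 13685 419511
14 5789 13874 405637
15 5597 14066 391571
16 5403 14260 377311
17 5206 14457 362854
18 5007 14656 348198
19 4805 14858 333340
20 4600 15063 318277
21 4392 15271 303006
22 4181 15482 287524
23 3967 15696 271828
24 3751 15912 255916
25 3531 16132 239784
26 3309 16354 223430
27 3083 16580 206850
28 2854 16809 190041
29 2622 17041 173000
30 2387 17276 155724
31 2148 17515 138209
32 1907 17756 120453
33 1662 18001 102452
34 1413 18250 84202
35 1161 18502 65700
36 906 18757 46943
37 647 19016 27927
38 385 19278 8649
39 119 8649 0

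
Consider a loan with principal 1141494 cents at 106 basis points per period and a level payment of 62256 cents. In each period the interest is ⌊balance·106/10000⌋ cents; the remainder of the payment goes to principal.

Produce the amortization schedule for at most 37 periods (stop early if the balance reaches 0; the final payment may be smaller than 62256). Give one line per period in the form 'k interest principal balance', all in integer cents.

1 12099 50157 1091337
2 11568 50688 1040649
3 11030 51226 989423
4 10487 51769 937654
5 9939 52317 885337
6 9384 52872 832465
7 8824 53432 779033
8 8257 53999 725034
9 7685 54571 670463
10 7106 55150 615313
11 6522 55734 559579
12 5931 56325 503254
13 5334 56922 446332
14 4731 57525 388807
15 4121 58135 330672
16 3505 58751 271921
17 2882 59374 212547
18 2252 60004 152543
19 1616 60640 91903
20 974 61282 30621
21 324 30621 0

1. interest=⌊1141494·106/10000⌋=12099; principal=62256-12099=50157; balance=1141494-50157=1091337
2. interest=⌊1091337·106/10000⌋=11568; principal=62256-11568=50688; balance=1091337-50688=1040649
3. interest=⌊1040649·106/10000⌋=11030; principal=62256-11030=51226; balance=1040649-51226=989423
4. interest=⌊989423·106/10000⌋=10487; principal=62256-10487=51769; balance=989423-51769=937654
5. interest=⌊937654·106/10000⌋=9939; principal=62256-9939=52317; balance=937654-52317=885337
6. interest=⌊885337·106/10000⌋=9384; principal=62256-9384=52872; balance=885337-52872=832465
7. interest=⌊832465·106/10000⌋=8824; principal=62256-8824=53432; balance=832465-53432=779033
8. interest=⌊779033·106/10000⌋=8257; principal=62256-8257=53999; balance=779033-53999=725034
9. interest=⌊725034·106/10000⌋=7685; principal=62256-7685=54571; balance=725034-54571=670463
10. interest=⌊670463·106/10000⌋=7106; principal=62256-7106=55150; balance=670463-55150=615313
11. interest=⌊615313·106/10000⌋=6522; principal=62256-6522=55734; balance=615313-55734=559579
12. interest=⌊559579·106/10000⌋=5931; principal=62256-5931=56325; balance=559579-56325=503254
13. interest=⌊503254·106/10000⌋=5334; principal=62256-5334=56922; balance=503254-56922=446332
14. interest=⌊446332·106/10000⌋=4731; principal=62256-4731=57525; balance=446332-57525=388807
15. interest=⌊388807·106/10000⌋=4121; principal=62256-4121=58135; balance=388807-58135=330672
16. interest=⌊330672·106/10000⌋=3505; principal=62256-3505=58751; balance=330672-58751=271921
17. interest=⌊271921·106/10000⌋=2882; principal=62256-2882=59374; balance=271921-59374=212547
18. interest=⌊212547·106/10000⌋=2252; principal=62256-2252=60004; balance=212547-60004=152543
19. interest=⌊152543·106/10000⌋=1616; principal=62256-1616=60640; balance=152543-60640=91903
20. interest=⌊91903·106/10000⌋=974; principal=62256-974=61282; balance=91903-61282=30621
21. interest=⌊30621·106/10000⌋=324; principal=min(62256-324,30621)=30621; balance=30621-30621=0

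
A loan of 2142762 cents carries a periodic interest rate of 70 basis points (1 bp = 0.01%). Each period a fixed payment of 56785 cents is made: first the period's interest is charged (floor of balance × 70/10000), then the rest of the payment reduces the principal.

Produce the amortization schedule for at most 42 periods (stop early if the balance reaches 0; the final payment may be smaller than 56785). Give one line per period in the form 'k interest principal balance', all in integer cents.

1. interest=⌊2142762·70/10000⌋=14999; principal=56785-14999=41786; balance=2142762-41786=2100976
2. interest=⌊2100976·70/10000⌋=14706; principal=56785-14706=42079; balance=2100976-42079=2058897
3. interest=⌊2058897·70/10000⌋=14412; principal=56785-14412=42373; balance=2058897-42373=2016524
4. interest=⌊2016524·70/10000⌋=14115; principal=56785-14115=42670; balance=2016524-42670=1973854
5. interest=⌊1973854·70/10000⌋=13816; principal=56785-13816=42969; balance=1973854-42969=1930885
6. interest=⌊1930885·70/10000⌋=13516; principal=56785-13516=43269; balance=1930885-43269=1887616
7. interest=⌊1887616·70/10000⌋=13213; principal=56785-13213=43572; balance=1887616-43572=1844044
8. interest=⌊1844044·70/10000⌋=12908; principal=56785-12908=43877; balance=1844044-43877=1800167
9. interest=⌊1800167·70/10000⌋=12601; principal=56785-12601=44184; balance=1800167-44184=1755983
10. interest=⌊1755983·70/10000⌋=12291; principal=56785-12291=44494; balance=1755983-44494=1711489
11. interest=⌊1711489·70/10000⌋=11980; principal=56785-11980=44805; balance=1711489-44805=1666684
12. interest=⌊1666684·70/10000⌋=11666; principal=56785-11666=45119; balance=1666684-45119=1621565
13. interest=⌊1621565·70/10000⌋=11350; principal=56785-11350=45435; balance=1621565-45435=1576130
14. interest=⌊1576130·70/10000⌋=11032; principal=56785-11032=45753; balance=1576130-45753=1530377
15. interest=⌊1530377·70/10000⌋=10712; principal=56785-10712=46073; balance=1530377-46073=1484304
16. interest=⌊1484304·70/10000⌋=10390; principal=56785-10390=46395; balance=1484304-46395=1437909
17. interest=⌊1437909·70/10000⌋=10065; principal=56785-10065=46720; balance=1437909-46720=1391189
18. interest=⌊1391189·70/10000⌋=9738; principal=56785-9738=47047; balance=1391189-47047=1344142
19. interest=⌊1344142·70/10000⌋=9408; principal=56785-9408=47377; balance=1344142-47377=1296765
20. interest=⌊1296765·70/10000⌋=9077; principal=56785-9077=47708; balance=1296765-47708=1249057
21. interest=⌊1249057·70/10000⌋=8743; principal=56785-8743=48042; balance=1249057-48042=1201015
22. interest=⌊1201015·70/10000⌋=8407; principal=56785-8407=48378; balance=1201015-48378=1152637
23. interest=⌊1152637·70/10000⌋=8068; principal=56785-8068=48717; balance=1152637-48717=1103920
24. interest=⌊1103920·70/10000⌋=7727; principal=56785-7727=49058; balance=1103920-49058=1054862
25. interest=⌊1054862·70/10000⌋=7384; principal=56785-7384=49401; balance=1054862-49401=1005461
26. interest=⌊1005461·70/10000⌋=7038; principal=56785-7038=49747; balance=1005461-49747=955714
27. interest=⌊955714·70/10000⌋=6689; principal=56785-6689=50096; balance=955714-50096=905618
28. interest=⌊905618·70/10000⌋=6339; principal=56785-6339=50446; balance=905618-50446=855172
29. interest=⌊855172·70/10000⌋=5986; principal=56785-5986=50799; balance=855172-50799=804373
30. interest=⌊804373·70/10000⌋=5630; principal=56785-5630=51155; balance=804373-51155=753218
31. interest=⌊753218·70/10000⌋=5272; principal=56785-5272=51513; balance=753218-51513=701705
32. interest=⌊701705·70/10000⌋=4911; principal=56785-4911=51874; balance=701705-51874=649831
33. interest=⌊649831·70/10000⌋=4548; principal=56785-4548=52237; balance=649831-52237=597594
34. interest=⌊597594·70/10000⌋=4183; principal=56785-4183=52602; balance=597594-52602=544992
35. interest=⌊544992·70/10000⌋=3814; principal=56785-3814=52971; balance=544992-52971=492021
36. interest=⌊492021·70/10000⌋=3444; principal=56785-3444=53341; balance=492021-53341=438680
37. interest=⌊438680·70/10000⌋=3070; principal=56785-3070=53715; balance=438680-53715=384965
38. interest=⌊384965·70/10000⌋=2694; principal=56785-2694=54091; balance=384965-54091=330874
39. interest=⌊330874·70/10000⌋=2316; principal=56785-2316=54469; balance=330874-54469=276405
40. interest=⌊276405·70/10000⌋=1934; principal=56785-1934=54851; balance=276405-54851=221554
41. interest=⌊221554·70/10000⌋=1550; principal=56785-1550=55235; balance=221554-55235=166319
42. interest=⌊166319·70/10000⌋=1164; principal=56785-1164=55621; balance=166319-55621=110698

1 14999 41786 2100976
2 14706 42079 2058897
3 14412 42373 2016524
4 14115 42670 1973854
5 13816 42969 1930885
6 13516 43269 1887616
7 13213 43572 1844044
8 12908 43877 1800167
9 12601 44184 1755983
10 12291 44494 1711489
11 11980 44805 1666684
12 11666 45119 1621565
13 11350 45435 1576130
14 11032 45753 1530377
15 10712 46073 1484304
16 10390 46395 1437909
17 10065 46720 1391189
18 9738 47047 1344142
19 9408 47377 1296765
20 9077 47708 1249057
21 8743 48042 1201015
22 8407 48378 1152637
23 8068 48717 1103920
24 7727 49058 1054862
25 7384 49401 1005461
26 7038 49747 955714
27 6689 50096 905618
28 6339 50446 855172
29 5986 50799 804373
30 5630 51155 753218
31 5272 51513 701705
32 4911 51874 649831
33 4548 52237 597594
34 4183 52602 544992
35 3814 52971 492021
36 3444 53341 438680
37 3070 53715 384965
38 2694 54091 330874
39 2316 54469 276405
40 1934 54851 221554
41 1550 55235 166319
42 1164 55621 110698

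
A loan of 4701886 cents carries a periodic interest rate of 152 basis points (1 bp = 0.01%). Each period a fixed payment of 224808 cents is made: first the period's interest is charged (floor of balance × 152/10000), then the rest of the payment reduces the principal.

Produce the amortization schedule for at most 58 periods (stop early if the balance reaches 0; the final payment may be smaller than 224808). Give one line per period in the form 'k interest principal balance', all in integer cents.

1. interest=⌊4701886·152/10000⌋=71468; principal=224808-71468=153340; balance=4701886-153340=4548546
2. interest=⌊4548546·152/10000⌋=69137; principal=224808-69137=155671; balance=4548546-155671=4392875
3. interest=⌊4392875·152/10000⌋=66771; principal=224808-66771=158037; balance=4392875-158037=4234838
4. interest=⌊4234838·152/10000⌋=64369; principal=224808-64369=160439; balance=4234838-160439=4074399
5. interest=⌊4074399·152/10000⌋=61930; principal=224808-61930=162878; balance=4074399-162878=3911521
6. interest=⌊3911521·152/10000⌋=59455; principal=224808-59455=165353; balance=3911521-165353=3746168
7. interest=⌊3746168·152/10000⌋=56941; principal=224808-56941=167867; balance=3746168-167867=3578301
8. interest=⌊3578301·152/10000⌋=54390; principal=224808-54390=170418; balance=3578301-170418=3407883
9. interest=⌊3407883·152/10000⌋=51799; principal=224808-51799=173009; balance=3407883-173009=3234874
10. interest=⌊3234874·152/10000⌋=49170; principal=224808-49170=175638; balance=3234874-175638=3059236
11. interest=⌊3059236·152/10000⌋=46500; principal=224808-46500=178308; balance=3059236-178308=2880928
12. interest=⌊2880928·152/10000⌋=43790; principal=224808-43790=181018; balance=2880928-181018=2699910
13. interest=⌊2699910·152/10000⌋=41038; principal=224808-41038=183770; balance=2699910-183770=2516140
14. interest=⌊2516140·152/10000⌋=38245; principal=224808-38245=186563; balance=2516140-186563=2329577
15. interest=⌊2329577·152/10000⌋=35409; principal=224808-35409=189399; balance=2329577-189399=2140178
16. interest=⌊2140178·152/10000⌋=32530; principal=224808-32530=192278; balance=2140178-192278=1947900
17. interest=⌊1947900·152/10000⌋=29608; principal=224808-29608=195200; balance=1947900-195200=1752700
18. interest=⌊1752700·152/10000⌋=26641; principal=224808-26641=198167; balance=1752700-198167=1554533
19. interest=⌊1554533·152/10000⌋=23628; principal=224808-23628=201180; balance=1554533-201180=1353353
20. interest=⌊1353353·152/10000⌋=20570; principal=224808-20570=204238; balance=1353353-204238=1149115
21. interest=⌊1149115·152/10000⌋=17466; principal=224808-17466=207342; balance=1149115-207342=941773
22. interest=⌊941773·152/10000⌋=14314; principal=224808-14314=210494; balance=941773-210494=731279
23. interest=⌊731279·152/10000⌋=11115; principal=224808-11115=213693; balance=731279-213693=517586
24. interest=⌊517586·152/10000⌋=7867; principal=224808-7867=216941; balance=517586-216941=300645
25. interest=⌊300645·152/10000⌋=4569; principal=224808-4569=220239; balance=300645-220239=80406
26. interest=⌊80406·152/10000⌋=1222; principal=min(224808-1222,80406)=80406; balance=80406-80406=0

1 71468 153340 4548546
2 69137 155671 4392875
3 66771 158037 4234838
4 64369 160439 4074399
5 61930 162878 3911521
6 59455 165353 3746168
7 56941 167867 3578301
8 54390 170418 3407883
9 51799 173009 3234874
10 49170 175638 3059236
11 46500 178308 2880928
12 43790 181018 2699910
13 41038 183770 2516140
14 38245 186563 2329577
15 35409 189399 2140178
16 32530 192278 1947900
17 29608 195200 1752700
18 26641 198167 1554533
19 23628 201180 1353353
20 20570 204238 1149115
21 17466 207342 941773
22 14314 210494 731279
23 11115 213693 517586
24 7867 216941 300645
25 4569 220239 80406
26 1222 80406 0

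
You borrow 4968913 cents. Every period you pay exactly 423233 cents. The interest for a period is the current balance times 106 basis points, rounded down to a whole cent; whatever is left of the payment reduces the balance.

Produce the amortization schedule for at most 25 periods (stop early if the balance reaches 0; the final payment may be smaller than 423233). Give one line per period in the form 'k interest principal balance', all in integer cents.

1. interest=⌊4968913·106/10000⌋=52670; principal=423233-52670=370563; balance=4968913-370563=4598350
2. interest=⌊4598350·106/10000⌋=48742; principal=423233-48742=374491; balance=4598350-374491=4223859
3. interest=⌊4223859·106/10000⌋=44772; principal=423233-44772=378461; balance=4223859-378461=3845398
4. interest=⌊3845398·106/10000⌋=40761; principal=423233-40761=382472; balance=3845398-382472=3462926
5. interest=⌊3462926·106/10000⌋=36707; principal=423233-36707=386526; balance=3462926-386526=3076400
6. interest=⌊3076400·106/10000⌋=32609; principal=423233-32609=390624; balance=3076400-390624=2685776
7. interest=⌊2685776·106/10000⌋=28469; principal=423233-28469=394764; balance=2685776-394764=2291012
8. interest=⌊2291012·106/10000⌋=24284; principal=423233-24284=398949; balance=2291012-398949=1892063
9. interest=⌊1892063·106/10000⌋=20055; principal=423233-20055=403178; balance=1892063-403178=1488885
10. interest=⌊1488885·106/10000⌋=15782; principal=423233-15782=407451; balance=1488885-407451=1081434
11. interest=⌊1081434·106/10000⌋=11463; principal=423233-11463=411770; balance=1081434-411770=669664
12. interest=⌊669664·106/10000⌋=7098; principal=423233-7098=416135; balance=669664-416135=253529
13. interest=⌊253529·106/10000⌋=2687; principal=min(423233-2687,253529)=253529; balance=253529-253529=0

1 52670 370563 4598350
2 48742 374491 4223859
3 44772 378461 3845398
4 40761 382472 3462926
5 36707 386526 3076400
6 32609 390624 2685776
7 28469 394764 2291012
8 24284 398949 1892063
9 20055 403178 1488885
10 15782 407451 1081434
11 11463 411770 669664
12 7098 416135 253529
13 2687 253529 0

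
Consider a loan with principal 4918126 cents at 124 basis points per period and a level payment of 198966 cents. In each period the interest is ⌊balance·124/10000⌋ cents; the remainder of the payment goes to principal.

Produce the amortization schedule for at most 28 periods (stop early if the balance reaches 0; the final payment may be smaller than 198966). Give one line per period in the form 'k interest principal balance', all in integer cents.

1 60984 137982 4780144
2 59273 139693 4640451
3 57541 141425 4499026
4 55787 143179 4355847
5 54012 144954 4210893
6 52215 146751 4064142
7 50395 148571 3915571
8 48553 150413 3765158
9 46687 152279 3612879
10 44799 154167 3458712
11 42888 156078 3302634
12 40952 158014 3144620
13 38993 159973 2984647
14 37009 161957 2822690
15 35001 163965 2658725
16 32968 165998 2492727
17 30909 168057 2324670
18 28825 170141 2154529
19 26716 172250 1982279
20 24580 174386 1807893
21 22417 176549 1631344
22 20228 178738 1452606
23 18012 180954 1271652
24 15768 183198 1088454
25 13496 185470 902984
26 11197 187769 715215
27 8868 190098 525117
28 6511 192455 332662

1. interest=⌊4918126·124/10000⌋=60984; principal=198966-60984=137982; balance=4918126-137982=4780144
2. interest=⌊4780144·124/10000⌋=59273; principal=198966-59273=139693; balance=4780144-139693=4640451
3. interest=⌊4640451·124/10000⌋=57541; principal=198966-57541=141425; balance=4640451-141425=4499026
4. interest=⌊4499026·124/10000⌋=55787; principal=198966-55787=143179; balance=4499026-143179=4355847
5. interest=⌊4355847·124/10000⌋=54012; principal=198966-54012=144954; balance=4355847-144954=4210893
6. interest=⌊4210893·124/10000⌋=52215; principal=198966-52215=146751; balance=4210893-146751=4064142
7. interest=⌊4064142·124/10000⌋=50395; principal=198966-50395=148571; balance=4064142-148571=3915571
8. interest=⌊3915571·124/10000⌋=48553; principal=198966-48553=150413; balance=3915571-150413=3765158
9. interest=⌊3765158·124/10000⌋=46687; principal=198966-46687=152279; balance=3765158-152279=3612879
10. interest=⌊3612879·124/10000⌋=44799; principal=198966-44799=154167; balance=3612879-154167=3458712
11. interest=⌊3458712·124/10000⌋=42888; principal=198966-42888=156078; balance=3458712-156078=3302634
12. interest=⌊3302634·124/10000⌋=40952; principal=198966-40952=158014; balance=3302634-158014=3144620
13. interest=⌊3144620·124/10000⌋=38993; principal=198966-38993=159973; balance=3144620-159973=2984647
14. interest=⌊2984647·124/10000⌋=37009; principal=198966-37009=161957; balance=2984647-161957=2822690
15. interest=⌊2822690·124/10000⌋=35001; principal=198966-35001=163965; balance=2822690-163965=2658725
16. interest=⌊2658725·124/10000⌋=32968; principal=198966-32968=165998; balance=2658725-165998=2492727
17. interest=⌊2492727·124/10000⌋=30909; principal=198966-30909=168057; balance=2492727-168057=2324670
18. interest=⌊2324670·124/10000⌋=28825; principal=198966-28825=170141; balance=2324670-170141=2154529
19. interest=⌊2154529·124/10000⌋=26716; principal=198966-26716=172250; balance=2154529-172250=1982279
20. interest=⌊1982279·124/10000⌋=24580; principal=198966-24580=174386; balance=1982279-174386=1807893
21. interest=⌊1807893·124/10000⌋=22417; principal=198966-22417=176549; balance=1807893-176549=1631344
22. interest=⌊1631344·124/10000⌋=20228; principal=198966-20228=178738; balance=1631344-178738=1452606
23. interest=⌊1452606·124/10000⌋=18012; principal=198966-18012=180954; balance=1452606-180954=1271652
24. interest=⌊1271652·124/10000⌋=15768; principal=198966-15768=183198; balance=1271652-183198=1088454
25. interest=⌊1088454·124/10000⌋=13496; principal=198966-13496=185470; balance=1088454-185470=902984
26. interest=⌊902984·124/10000⌋=11197; principal=198966-11197=187769; balance=902984-187769=715215
27. interest=⌊715215·124/10000⌋=8868; principal=198966-8868=190098; balance=715215-190098=525117
28. interest=⌊525117·124/10000⌋=6511; principal=198966-6511=192455; balance=525117-192455=332662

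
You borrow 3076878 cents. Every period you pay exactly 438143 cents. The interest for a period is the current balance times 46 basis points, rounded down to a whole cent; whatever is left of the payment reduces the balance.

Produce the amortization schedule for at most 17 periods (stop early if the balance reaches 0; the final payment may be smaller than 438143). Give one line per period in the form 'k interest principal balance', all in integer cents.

1. interest=⌊3076878·46/10000⌋=14153; principal=438143-14153=423990; balance=3076878-423990=2652888
2. interest=⌊2652888·46/10000⌋=12203; principal=438143-12203=425940; balance=2652888-425940=2226948
3. interest=⌊2226948·46/10000⌋=10243; principal=438143-10243=427900; balance=2226948-427900=1799048
4. interest=⌊1799048·46/10000⌋=8275; principal=438143-8275=429868; balance=1799048-429868=1369180
5. interest=⌊1369180·46/10000⌋=6298; principal=438143-6298=431845; balance=1369180-431845=937335
6. interest=⌊937335·46/10000⌋=4311; principal=438143-4311=433832; balance=937335-433832=503503
7. interest=⌊503503·46/10000⌋=2316; principal=438143-2316=435827; balance=503503-435827=67676
8. interest=⌊67676·46/10000⌋=311; principal=min(438143-311,67676)=67676; balance=67676-67676=0

1 14153 423990 2652888
2 12203 425940 2226948
3 10243 427900 1799048
4 8275 429868 1369180
5 6298 431845 937335
6 4311 433832 503503
7 2316 435827 67676
8 311 67676 0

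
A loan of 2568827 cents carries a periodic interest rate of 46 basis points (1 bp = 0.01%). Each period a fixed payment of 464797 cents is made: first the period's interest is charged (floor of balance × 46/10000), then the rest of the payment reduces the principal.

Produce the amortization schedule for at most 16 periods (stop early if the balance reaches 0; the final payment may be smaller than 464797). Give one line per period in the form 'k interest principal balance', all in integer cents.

1. interest=⌊2568827·46/10000⌋=11816; principal=464797-11816=452981; balance=2568827-452981=2115846
2. interest=⌊2115846·46/10000⌋=9732; principal=464797-9732=455065; balance=2115846-455065=1660781
3. interest=⌊1660781·46/10000⌋=7639; principal=464797-7639=457158; balance=1660781-457158=1203623
4. interest=⌊1203623·46/10000⌋=5536; principal=464797-5536=459261; balance=1203623-459261=744362
5. interest=⌊744362·46/10000⌋=3424; principal=464797-3424=461373; balance=744362-461373=282989
6. interest=⌊282989·46/10000⌋=1301; principal=min(464797-1301,282989)=282989; balance=282989-282989=0

1 11816 452981 2115846
2 9732 455065 1660781
3 7639 457158 1203623
4 5536 459261 744362
5 3424 461373 282989
6 1301 282989 0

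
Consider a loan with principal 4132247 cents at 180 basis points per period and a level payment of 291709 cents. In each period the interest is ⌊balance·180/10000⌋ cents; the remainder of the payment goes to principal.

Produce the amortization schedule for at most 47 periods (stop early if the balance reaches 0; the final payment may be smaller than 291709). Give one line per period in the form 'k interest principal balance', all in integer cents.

1 74380 217329 3914918
2 70468 221241 3693677
3 66486 225223 3468454
4 62432 229277 3239177
5 58305 233404 3005773
6 54103 237606 2768167
7 49827 241882 2526285
8 45473 246236 2280049
9 41040 250669 2029380
10 36528 255181 1774199
11 31935 259774 1514425
12 27259 264450 1249975
13 22499 269210 980765
14 17653 274056 706709
15 12720 278989 427720
16 7698 284011 143709
17 2586 143709 0

1. interest=⌊4132247·180/10000⌋=74380; principal=291709-74380=217329; balance=4132247-217329=3914918
2. interest=⌊3914918·180/10000⌋=70468; principal=291709-70468=221241; balance=3914918-221241=3693677
3. interest=⌊3693677·180/10000⌋=66486; principal=291709-66486=225223; balance=3693677-225223=3468454
4. interest=⌊3468454·180/10000⌋=62432; principal=291709-62432=229277; balance=3468454-229277=3239177
5. interest=⌊3239177·180/10000⌋=58305; principal=291709-58305=233404; balance=3239177-233404=3005773
6. interest=⌊3005773·180/10000⌋=54103; principal=291709-54103=237606; balance=3005773-237606=2768167
7. interest=⌊2768167·180/10000⌋=49827; principal=291709-49827=241882; balance=2768167-241882=2526285
8. interest=⌊2526285·180/10000⌋=45473; principal=291709-45473=246236; balance=2526285-246236=2280049
9. interest=⌊2280049·180/10000⌋=41040; principal=291709-41040=250669; balance=2280049-250669=2029380
10. interest=⌊2029380·180/10000⌋=36528; principal=291709-36528=255181; balance=2029380-255181=1774199
11. interest=⌊1774199·180/10000⌋=31935; principal=291709-31935=259774; balance=1774199-259774=1514425
12. interest=⌊1514425·180/10000⌋=27259; principal=291709-27259=264450; balance=1514425-264450=1249975
13. interest=⌊1249975·180/10000⌋=22499; principal=291709-22499=269210; balance=1249975-269210=980765
14. interest=⌊980765·180/10000⌋=17653; principal=291709-17653=274056; balance=980765-274056=706709
15. interest=⌊706709·180/10000⌋=12720; principal=291709-12720=278989; balance=706709-278989=427720
16. interest=⌊427720·180/10000⌋=7698; principal=291709-7698=284011; balance=427720-284011=143709
17. interest=⌊143709·180/10000⌋=2586; principal=min(291709-2586,143709)=143709; balance=143709-143709=0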